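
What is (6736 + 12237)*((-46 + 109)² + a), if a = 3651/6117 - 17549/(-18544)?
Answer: 2848436729694399/37811216 ≈ 7.5333e+7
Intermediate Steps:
a = 58350459/37811216 (a = 3651*(1/6117) - 17549*(-1/18544) = 1217/2039 + 17549/18544 = 58350459/37811216 ≈ 1.5432)
(6736 + 12237)*((-46 + 109)² + a) = (6736 + 12237)*((-46 + 109)² + 58350459/37811216) = 18973*(63² + 58350459/37811216) = 18973*(3969 + 58350459/37811216) = 18973*(150131066763/37811216) = 2848436729694399/37811216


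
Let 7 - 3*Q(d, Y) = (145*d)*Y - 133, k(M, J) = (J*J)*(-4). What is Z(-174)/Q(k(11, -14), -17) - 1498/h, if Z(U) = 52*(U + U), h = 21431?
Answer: -144276586/3451141085 ≈ -0.041805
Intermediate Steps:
k(M, J) = -4*J² (k(M, J) = J²*(-4) = -4*J²)
Z(U) = 104*U (Z(U) = 52*(2*U) = 104*U)
Q(d, Y) = 140/3 - 145*Y*d/3 (Q(d, Y) = 7/3 - ((145*d)*Y - 133)/3 = 7/3 - (145*Y*d - 133)/3 = 7/3 - (-133 + 145*Y*d)/3 = 7/3 + (133/3 - 145*Y*d/3) = 140/3 - 145*Y*d/3)
Z(-174)/Q(k(11, -14), -17) - 1498/h = (104*(-174))/(140/3 - 145/3*(-17)*(-4*(-14)²)) - 1498/21431 = -18096/(140/3 - 145/3*(-17)*(-4*196)) - 1498*1/21431 = -18096/(140/3 - 145/3*(-17)*(-784)) - 1498/21431 = -18096/(140/3 - 1932560/3) - 1498/21431 = -18096/(-644140) - 1498/21431 = -18096*(-1/644140) - 1498/21431 = 4524/161035 - 1498/21431 = -144276586/3451141085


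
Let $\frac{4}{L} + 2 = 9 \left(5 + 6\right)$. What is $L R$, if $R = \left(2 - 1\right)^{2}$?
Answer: $\frac{4}{97} \approx 0.041237$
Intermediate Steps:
$R = 1$ ($R = 1^{2} = 1$)
$L = \frac{4}{97}$ ($L = \frac{4}{-2 + 9 \left(5 + 6\right)} = \frac{4}{-2 + 9 \cdot 11} = \frac{4}{-2 + 99} = \frac{4}{97} \approx 0.041237$)
$L R = \frac{4}{97} \cdot 1 = \frac{4}{97}$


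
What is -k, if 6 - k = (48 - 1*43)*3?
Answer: 9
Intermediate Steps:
k = -9 (k = 6 - (48 - 1*43)*3 = 6 - (48 - 43)*3 = 6 - 5*3 = 6 - 1*15 = 6 - 15 = -9)
-k = -1*(-9) = 9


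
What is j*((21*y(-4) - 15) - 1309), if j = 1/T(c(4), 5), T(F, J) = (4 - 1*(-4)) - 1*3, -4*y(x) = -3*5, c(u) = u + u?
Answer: -4981/20 ≈ -249.05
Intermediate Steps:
c(u) = 2*u
y(x) = 15/4 (y(x) = -(-3)*5/4 = -¼*(-15) = 15/4)
T(F, J) = 5 (T(F, J) = (4 + 4) - 3 = 8 - 3 = 5)
j = ⅕ (j = 1/5 = ⅕ ≈ 0.20000)
j*((21*y(-4) - 15) - 1309) = ((21*(15/4) - 15) - 1309)/5 = ((315/4 - 15) - 1309)/5 = (255/4 - 1309)/5 = (⅕)*(-4981/4) = -4981/20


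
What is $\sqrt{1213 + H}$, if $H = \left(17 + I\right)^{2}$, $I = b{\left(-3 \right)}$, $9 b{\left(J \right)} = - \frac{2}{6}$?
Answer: $\frac{\sqrt{1094041}}{27} \approx 38.739$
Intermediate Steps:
$b{\left(J \right)} = - \frac{1}{27}$ ($b{\left(J \right)} = \frac{\left(-2\right) \frac{1}{6}}{9} = \frac{1}{9} \left(- \frac{1}{3}\right) = - \frac{1}{27}$)
$I = - \frac{1}{27} \approx -0.037037$
$H = \frac{209764}{729}$ ($H = \left(17 - \frac{1}{27}\right)^{2} = \left(\frac{458}{27}\right)^{2} = \frac{209764}{729} \approx 287.74$)
$\sqrt{1213 + H} = \sqrt{1213 + \frac{209764}{729}} = \sqrt{\frac{1094041}{729}} = \frac{\sqrt{1094041}}{27}$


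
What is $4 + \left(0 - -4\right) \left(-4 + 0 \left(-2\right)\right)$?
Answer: $-12$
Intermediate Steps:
$4 + \left(0 - -4\right) \left(-4 + 0 \left(-2\right)\right) = 4 + \left(0 + 4\right) \left(-4 + 0\right) = 4 + 4 \left(-4\right) = 4 - 16 = -12$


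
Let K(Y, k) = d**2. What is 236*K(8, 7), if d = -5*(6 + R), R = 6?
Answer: 849600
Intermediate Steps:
d = -60 (d = -5*(6 + 6) = -5*12 = -60)
K(Y, k) = 3600 (K(Y, k) = (-60)**2 = 3600)
236*K(8, 7) = 236*3600 = 849600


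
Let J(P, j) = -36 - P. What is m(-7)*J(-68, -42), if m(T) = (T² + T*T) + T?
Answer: 2912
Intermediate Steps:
m(T) = T + 2*T² (m(T) = (T² + T²) + T = 2*T² + T = T + 2*T²)
m(-7)*J(-68, -42) = (-7*(1 + 2*(-7)))*(-36 - 1*(-68)) = (-7*(1 - 14))*(-36 + 68) = -7*(-13)*32 = 91*32 = 2912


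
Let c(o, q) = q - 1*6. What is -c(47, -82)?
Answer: 88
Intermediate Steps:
c(o, q) = -6 + q (c(o, q) = q - 6 = -6 + q)
-c(47, -82) = -(-6 - 82) = -1*(-88) = 88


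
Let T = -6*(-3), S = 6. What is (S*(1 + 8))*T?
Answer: 972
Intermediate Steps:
T = 18
(S*(1 + 8))*T = (6*(1 + 8))*18 = (6*9)*18 = 54*18 = 972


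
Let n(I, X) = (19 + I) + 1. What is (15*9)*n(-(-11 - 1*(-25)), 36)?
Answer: 810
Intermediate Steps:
n(I, X) = 20 + I
(15*9)*n(-(-11 - 1*(-25)), 36) = (15*9)*(20 - (-11 - 1*(-25))) = 135*(20 - (-11 + 25)) = 135*(20 - 1*14) = 135*(20 - 14) = 135*6 = 810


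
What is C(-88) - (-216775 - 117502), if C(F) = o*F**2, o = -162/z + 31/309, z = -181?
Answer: 19126879069/55929 ≈ 3.4199e+5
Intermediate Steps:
o = 55669/55929 (o = -162/(-181) + 31/309 = -162*(-1/181) + 31*(1/309) = 162/181 + 31/309 = 55669/55929 ≈ 0.99535)
C(F) = 55669*F**2/55929
C(-88) - (-216775 - 117502) = (55669/55929)*(-88)**2 - (-216775 - 117502) = (55669/55929)*7744 - 1*(-334277) = 431100736/55929 + 334277 = 19126879069/55929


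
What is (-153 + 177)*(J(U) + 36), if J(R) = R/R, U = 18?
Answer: 888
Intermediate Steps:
J(R) = 1
(-153 + 177)*(J(U) + 36) = (-153 + 177)*(1 + 36) = 24*37 = 888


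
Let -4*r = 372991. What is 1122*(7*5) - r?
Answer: 530071/4 ≈ 1.3252e+5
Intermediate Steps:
r = -372991/4 (r = -¼*372991 = -372991/4 ≈ -93248.)
1122*(7*5) - r = 1122*(7*5) - 1*(-372991/4) = 1122*35 + 372991/4 = 39270 + 372991/4 = 530071/4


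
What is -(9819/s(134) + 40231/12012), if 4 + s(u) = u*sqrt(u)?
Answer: -12158888705/3612741132 - 657873*sqrt(134)/1203044 ≈ -9.6957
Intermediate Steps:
s(u) = -4 + u**(3/2) (s(u) = -4 + u*sqrt(u) = -4 + u**(3/2))
-(9819/s(134) + 40231/12012) = -(9819/(-4 + 134**(3/2)) + 40231/12012) = -(9819/(-4 + 134*sqrt(134)) + 40231*(1/12012)) = -(9819/(-4 + 134*sqrt(134)) + 40231/12012) = -(40231/12012 + 9819/(-4 + 134*sqrt(134))) = -40231/12012 - 9819/(-4 + 134*sqrt(134))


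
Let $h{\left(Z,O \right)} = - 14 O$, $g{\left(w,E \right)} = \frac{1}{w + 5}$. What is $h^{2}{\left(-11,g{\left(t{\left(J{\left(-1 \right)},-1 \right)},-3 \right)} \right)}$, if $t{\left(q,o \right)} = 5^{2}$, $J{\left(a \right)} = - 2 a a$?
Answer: $\frac{49}{225} \approx 0.21778$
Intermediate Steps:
$J{\left(a \right)} = - 2 a^{2}$
$t{\left(q,o \right)} = 25$
$g{\left(w,E \right)} = \frac{1}{5 + w}$
$h^{2}{\left(-11,g{\left(t{\left(J{\left(-1 \right)},-1 \right)},-3 \right)} \right)} = \left(- \frac{14}{5 + 25}\right)^{2} = \left(- \frac{14}{30}\right)^{2} = \left(\left(-14\right) \frac{1}{30}\right)^{2} = \left(- \frac{7}{15}\right)^{2} = \frac{49}{225}$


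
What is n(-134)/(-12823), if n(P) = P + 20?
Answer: 114/12823 ≈ 0.0088903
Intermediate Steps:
n(P) = 20 + P
n(-134)/(-12823) = (20 - 134)/(-12823) = -114*(-1/12823) = 114/12823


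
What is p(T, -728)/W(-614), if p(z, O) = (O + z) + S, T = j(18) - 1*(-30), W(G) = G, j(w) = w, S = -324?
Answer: 502/307 ≈ 1.6352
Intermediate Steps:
T = 48 (T = 18 - 1*(-30) = 18 + 30 = 48)
p(z, O) = -324 + O + z (p(z, O) = (O + z) - 324 = -324 + O + z)
p(T, -728)/W(-614) = (-324 - 728 + 48)/(-614) = -1004*(-1/614) = 502/307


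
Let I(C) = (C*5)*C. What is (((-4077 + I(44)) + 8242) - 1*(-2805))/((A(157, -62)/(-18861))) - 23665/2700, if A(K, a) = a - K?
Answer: 56526071491/39420 ≈ 1.4339e+6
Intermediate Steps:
I(C) = 5*C**2 (I(C) = (5*C)*C = 5*C**2)
(((-4077 + I(44)) + 8242) - 1*(-2805))/((A(157, -62)/(-18861))) - 23665/2700 = (((-4077 + 5*44**2) + 8242) - 1*(-2805))/(((-62 - 1*157)/(-18861))) - 23665/2700 = (((-4077 + 5*1936) + 8242) + 2805)/(((-62 - 157)*(-1/18861))) - 23665*1/2700 = (((-4077 + 9680) + 8242) + 2805)/((-219*(-1/18861))) - 4733/540 = ((5603 + 8242) + 2805)/(73/6287) - 4733/540 = (13845 + 2805)*(6287/73) - 4733/540 = 16650*(6287/73) - 4733/540 = 104678550/73 - 4733/540 = 56526071491/39420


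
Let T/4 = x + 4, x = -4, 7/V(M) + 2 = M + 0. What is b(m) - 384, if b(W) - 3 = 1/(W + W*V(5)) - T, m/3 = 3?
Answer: -11429/30 ≈ -380.97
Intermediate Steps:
V(M) = 7/(-2 + M) (V(M) = 7/(-2 + (M + 0)) = 7/(-2 + M))
m = 9 (m = 3*3 = 9)
T = 0 (T = 4*(-4 + 4) = 4*0 = 0)
b(W) = 3 + 3/(10*W) (b(W) = 3 + (1/(W + W*(7/(-2 + 5))) - 1*0) = 3 + (1/(W + W*(7/3)) + 0) = 3 + (1/(W + 7*W/3) + 0) = 3 + (1/(10*W/3) + 0) = 3 + (3/(10*W) + 0) = 3 + 3/(10*W))
b(m) - 384 = (3 + (3/10)/9) - 384 = (3 + (3/10)*(⅑)) - 384 = (3 + 1/30) - 384 = 91/30 - 384 = -11429/30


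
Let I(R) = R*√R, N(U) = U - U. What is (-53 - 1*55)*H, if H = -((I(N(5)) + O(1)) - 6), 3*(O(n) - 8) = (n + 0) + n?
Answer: 288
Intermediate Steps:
O(n) = 8 + 2*n/3 (O(n) = 8 + ((n + 0) + n)/3 = 8 + (n + n)/3 = 8 + (2*n)/3 = 8 + 2*n/3)
N(U) = 0
I(R) = R^(3/2)
H = -8/3 (H = -((0^(3/2) + (8 + (⅔)*1)) - 6) = -((0 + (8 + ⅔)) - 6) = -((0 + 26/3) - 6) = -(26/3 - 6) = -1*8/3 = -8/3 ≈ -2.6667)
(-53 - 1*55)*H = (-53 - 1*55)*(-8/3) = (-53 - 55)*(-8/3) = -108*(-8/3) = 288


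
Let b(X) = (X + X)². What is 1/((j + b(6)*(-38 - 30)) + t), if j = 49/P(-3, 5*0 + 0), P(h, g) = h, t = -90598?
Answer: -3/301219 ≈ -9.9595e-6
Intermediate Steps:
b(X) = 4*X² (b(X) = (2*X)² = 4*X²)
j = -49/3 (j = 49/(-3) = 49*(-⅓) = -49/3 ≈ -16.333)
1/((j + b(6)*(-38 - 30)) + t) = 1/((-49/3 + (4*6²)*(-38 - 30)) - 90598) = 1/((-49/3 + (4*36)*(-68)) - 90598) = 1/((-49/3 + 144*(-68)) - 90598) = 1/((-49/3 - 9792) - 90598) = 1/(-29425/3 - 90598) = 1/(-301219/3) = -3/301219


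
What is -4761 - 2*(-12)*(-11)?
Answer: -5025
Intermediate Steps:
-4761 - 2*(-12)*(-11) = -4761 - (-24)*(-11) = -4761 - 1*264 = -4761 - 264 = -5025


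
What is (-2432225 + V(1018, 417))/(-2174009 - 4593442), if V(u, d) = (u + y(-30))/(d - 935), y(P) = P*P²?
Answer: 629933284/1752769809 ≈ 0.35939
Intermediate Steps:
y(P) = P³
V(u, d) = (-27000 + u)/(-935 + d) (V(u, d) = (u + (-30)³)/(d - 935) = (u - 27000)/(-935 + d) = (-27000 + u)/(-935 + d))
(-2432225 + V(1018, 417))/(-2174009 - 4593442) = (-2432225 + (-27000 + 1018)/(-935 + 417))/(-2174009 - 4593442) = (-2432225 - 25982/(-518))/(-6767451) = (-2432225 - 1/518*(-25982))*(-1/6767451) = (-2432225 + 12991/259)*(-1/6767451) = -629933284/259*(-1/6767451) = 629933284/1752769809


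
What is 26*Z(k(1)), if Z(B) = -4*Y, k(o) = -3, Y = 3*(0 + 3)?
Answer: -936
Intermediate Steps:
Y = 9 (Y = 3*3 = 9)
Z(B) = -36 (Z(B) = -4*9 = -36)
26*Z(k(1)) = 26*(-36) = -936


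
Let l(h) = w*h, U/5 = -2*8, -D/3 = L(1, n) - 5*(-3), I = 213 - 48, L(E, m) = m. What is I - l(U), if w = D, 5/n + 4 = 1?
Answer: -3035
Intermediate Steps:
n = -5/3 (n = 5/(-4 + 1) = 5/(-3) = 5*(-⅓) = -5/3 ≈ -1.6667)
I = 165
D = -40 (D = -3*(-5/3 - 5*(-3)) = -3*(-5/3 + 15) = -3*40/3 = -40)
w = -40
U = -80 (U = 5*(-2*8) = 5*(-16) = -80)
l(h) = -40*h
I - l(U) = 165 - (-40)*(-80) = 165 - 1*3200 = 165 - 3200 = -3035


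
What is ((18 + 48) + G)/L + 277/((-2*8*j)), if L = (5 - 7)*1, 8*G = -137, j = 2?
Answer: -1059/32 ≈ -33.094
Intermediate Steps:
G = -137/8 (G = (⅛)*(-137) = -137/8 ≈ -17.125)
L = -2 (L = -2*1 = -2)
((18 + 48) + G)/L + 277/((-2*8*j)) = ((18 + 48) - 137/8)/(-2) + 277/((-2*8*2)) = (66 - 137/8)*(-½) + 277/((-16*2)) = (391/8)*(-½) + 277/((-1*32)) = -391/16 + 277/(-32) = -391/16 + 277*(-1/32) = -391/16 - 277/32 = -1059/32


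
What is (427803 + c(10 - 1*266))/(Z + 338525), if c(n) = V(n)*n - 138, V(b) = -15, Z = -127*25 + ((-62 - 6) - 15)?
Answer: 431505/335267 ≈ 1.2870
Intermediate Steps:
Z = -3258 (Z = -3175 + (-68 - 15) = -3175 - 83 = -3258)
c(n) = -138 - 15*n (c(n) = -15*n - 138 = -138 - 15*n)
(427803 + c(10 - 1*266))/(Z + 338525) = (427803 + (-138 - 15*(10 - 1*266)))/(-3258 + 338525) = (427803 + (-138 - 15*(10 - 266)))/335267 = (427803 + (-138 - 15*(-256)))*(1/335267) = (427803 + (-138 + 3840))*(1/335267) = (427803 + 3702)*(1/335267) = 431505*(1/335267) = 431505/335267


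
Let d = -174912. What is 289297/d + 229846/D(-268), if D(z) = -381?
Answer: -4479227301/7404608 ≈ -604.92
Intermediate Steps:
289297/d + 229846/D(-268) = 289297/(-174912) + 229846/(-381) = 289297*(-1/174912) + 229846*(-1/381) = -289297/174912 - 229846/381 = -4479227301/7404608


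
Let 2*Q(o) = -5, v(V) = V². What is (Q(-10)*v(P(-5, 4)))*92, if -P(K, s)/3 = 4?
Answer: -33120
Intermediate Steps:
P(K, s) = -12 (P(K, s) = -3*4 = -12)
Q(o) = -5/2 (Q(o) = (½)*(-5) = -5/2)
(Q(-10)*v(P(-5, 4)))*92 = -5/2*(-12)²*92 = -5/2*144*92 = -360*92 = -33120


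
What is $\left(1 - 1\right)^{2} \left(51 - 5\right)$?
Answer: $0$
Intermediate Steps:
$\left(1 - 1\right)^{2} \left(51 - 5\right) = 0^{2} \cdot 46 = 0 \cdot 46 = 0$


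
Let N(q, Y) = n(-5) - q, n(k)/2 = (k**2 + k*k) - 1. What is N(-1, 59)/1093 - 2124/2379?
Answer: -695337/866749 ≈ -0.80224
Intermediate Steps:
n(k) = -2 + 4*k**2 (n(k) = 2*((k**2 + k*k) - 1) = 2*((k**2 + k**2) - 1) = 2*(2*k**2 - 1) = 2*(-1 + 2*k**2) = -2 + 4*k**2)
N(q, Y) = 98 - q (N(q, Y) = (-2 + 4*(-5)**2) - q = (-2 + 4*25) - q = (-2 + 100) - q = 98 - q)
N(-1, 59)/1093 - 2124/2379 = (98 - 1*(-1))/1093 - 2124/2379 = (98 + 1)*(1/1093) - 2124*1/2379 = 99*(1/1093) - 708/793 = 99/1093 - 708/793 = -695337/866749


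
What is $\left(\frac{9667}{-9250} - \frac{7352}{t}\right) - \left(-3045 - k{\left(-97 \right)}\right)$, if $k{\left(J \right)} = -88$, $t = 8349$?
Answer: $\frac{228215219467}{77228250} \approx 2955.1$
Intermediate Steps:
$\left(\frac{9667}{-9250} - \frac{7352}{t}\right) - \left(-3045 - k{\left(-97 \right)}\right) = \left(\frac{9667}{-9250} - \frac{7352}{8349}\right) - \left(-3045 - -88\right) = \left(9667 \left(- \frac{1}{9250}\right) - \frac{7352}{8349}\right) - \left(-3045 + 88\right) = \left(- \frac{9667}{9250} - \frac{7352}{8349}\right) - -2957 = - \frac{148715783}{77228250} + 2957 = \frac{228215219467}{77228250}$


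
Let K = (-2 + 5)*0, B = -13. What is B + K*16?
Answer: -13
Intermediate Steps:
K = 0 (K = 3*0 = 0)
B + K*16 = -13 + 0*16 = -13 + 0 = -13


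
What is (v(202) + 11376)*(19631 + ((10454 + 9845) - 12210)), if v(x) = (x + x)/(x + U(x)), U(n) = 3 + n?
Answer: 11668698720/37 ≈ 3.1537e+8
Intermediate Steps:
v(x) = 2*x/(3 + 2*x) (v(x) = (x + x)/(x + (3 + x)) = (2*x)/(3 + 2*x) = 2*x/(3 + 2*x))
(v(202) + 11376)*(19631 + ((10454 + 9845) - 12210)) = (2*202/(3 + 2*202) + 11376)*(19631 + ((10454 + 9845) - 12210)) = (2*202/(3 + 404) + 11376)*(19631 + (20299 - 12210)) = (2*202/407 + 11376)*(19631 + 8089) = (2*202*(1/407) + 11376)*27720 = (404/407 + 11376)*27720 = (4630436/407)*27720 = 11668698720/37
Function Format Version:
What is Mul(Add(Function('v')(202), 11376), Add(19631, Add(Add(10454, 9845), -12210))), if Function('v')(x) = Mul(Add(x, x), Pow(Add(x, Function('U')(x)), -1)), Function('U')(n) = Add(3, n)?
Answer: Rational(11668698720, 37) ≈ 3.1537e+8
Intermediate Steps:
Function('v')(x) = Mul(2, x, Pow(Add(3, Mul(2, x)), -1)) (Function('v')(x) = Mul(Add(x, x), Pow(Add(x, Add(3, x)), -1)) = Mul(Mul(2, x), Pow(Add(3, Mul(2, x)), -1)) = Mul(2, x, Pow(Add(3, Mul(2, x)), -1)))
Mul(Add(Function('v')(202), 11376), Add(19631, Add(Add(10454, 9845), -12210))) = Mul(Add(Mul(2, 202, Pow(Add(3, Mul(2, 202)), -1)), 11376), Add(19631, Add(Add(10454, 9845), -12210))) = Mul(Add(Mul(2, 202, Pow(Add(3, 404), -1)), 11376), Add(19631, Add(20299, -12210))) = Mul(Add(Mul(2, 202, Pow(407, -1)), 11376), Add(19631, 8089)) = Mul(Add(Mul(2, 202, Rational(1, 407)), 11376), 27720) = Mul(Add(Rational(404, 407), 11376), 27720) = Mul(Rational(4630436, 407), 27720) = Rational(11668698720, 37)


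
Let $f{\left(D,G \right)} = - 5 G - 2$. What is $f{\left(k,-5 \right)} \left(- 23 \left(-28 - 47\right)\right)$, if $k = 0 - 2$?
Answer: $39675$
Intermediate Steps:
$k = -2$ ($k = 0 - 2 = -2$)
$f{\left(D,G \right)} = -2 - 5 G$
$f{\left(k,-5 \right)} \left(- 23 \left(-28 - 47\right)\right) = \left(-2 - -25\right) \left(- 23 \left(-28 - 47\right)\right) = \left(-2 + 25\right) \left(\left(-23\right) \left(-75\right)\right) = 23 \cdot 1725 = 39675$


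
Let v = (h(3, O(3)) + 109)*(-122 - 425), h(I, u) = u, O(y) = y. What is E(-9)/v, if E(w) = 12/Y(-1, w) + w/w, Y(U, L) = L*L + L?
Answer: -1/52512 ≈ -1.9043e-5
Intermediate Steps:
Y(U, L) = L + L² (Y(U, L) = L² + L = L + L²)
v = -61264 (v = (3 + 109)*(-122 - 425) = 112*(-547) = -61264)
E(w) = 1 + 12/(w*(1 + w)) (E(w) = 12/((w*(1 + w))) + w/w = 12*(1/(w*(1 + w))) + 1 = 12/(w*(1 + w)) + 1 = 1 + 12/(w*(1 + w)))
E(-9)/v = ((12 - 9*(1 - 9))/((-9)*(1 - 9)))/(-61264) = -⅑*(12 - 9*(-8))/(-8)*(-1/61264) = -⅑*(-⅛)*(12 + 72)*(-1/61264) = -⅑*(-⅛)*84*(-1/61264) = (7/6)*(-1/61264) = -1/52512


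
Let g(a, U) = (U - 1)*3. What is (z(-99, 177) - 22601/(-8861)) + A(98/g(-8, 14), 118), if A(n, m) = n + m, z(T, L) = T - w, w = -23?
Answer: 16264135/345579 ≈ 47.063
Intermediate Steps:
g(a, U) = -3 + 3*U (g(a, U) = (-1 + U)*3 = -3 + 3*U)
z(T, L) = 23 + T (z(T, L) = T - 1*(-23) = T + 23 = 23 + T)
A(n, m) = m + n
(z(-99, 177) - 22601/(-8861)) + A(98/g(-8, 14), 118) = ((23 - 99) - 22601/(-8861)) + (118 + 98/(-3 + 3*14)) = (-76 - 22601*(-1/8861)) + (118 + 98/(-3 + 42)) = (-76 + 22601/8861) + (118 + 98/39) = -650835/8861 + (118 + 98*(1/39)) = -650835/8861 + (118 + 98/39) = -650835/8861 + 4700/39 = 16264135/345579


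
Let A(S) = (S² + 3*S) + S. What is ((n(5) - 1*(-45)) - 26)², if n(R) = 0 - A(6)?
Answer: 1681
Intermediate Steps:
A(S) = S² + 4*S
n(R) = -60 (n(R) = 0 - 6*(4 + 6) = 0 - 6*10 = 0 - 1*60 = 0 - 60 = -60)
((n(5) - 1*(-45)) - 26)² = ((-60 - 1*(-45)) - 26)² = ((-60 + 45) - 26)² = (-15 - 26)² = (-41)² = 1681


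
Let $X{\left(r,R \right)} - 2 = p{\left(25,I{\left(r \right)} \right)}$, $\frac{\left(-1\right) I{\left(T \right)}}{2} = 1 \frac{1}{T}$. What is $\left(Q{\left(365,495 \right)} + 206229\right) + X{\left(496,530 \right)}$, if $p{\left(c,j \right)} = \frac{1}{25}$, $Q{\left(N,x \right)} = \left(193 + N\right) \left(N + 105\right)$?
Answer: $\frac{11712276}{25} \approx 4.6849 \cdot 10^{5}$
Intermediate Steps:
$I{\left(T \right)} = - \frac{2}{T}$ ($I{\left(T \right)} = - 2 \cdot 1 \frac{1}{T} = - \frac{2}{T}$)
$Q{\left(N,x \right)} = \left(105 + N\right) \left(193 + N\right)$ ($Q{\left(N,x \right)} = \left(193 + N\right) \left(105 + N\right) = \left(105 + N\right) \left(193 + N\right)$)
$p{\left(c,j \right)} = \frac{1}{25}$
$X{\left(r,R \right)} = \frac{51}{25}$ ($X{\left(r,R \right)} = 2 + \frac{1}{25} = \frac{51}{25}$)
$\left(Q{\left(365,495 \right)} + 206229\right) + X{\left(496,530 \right)} = \left(\left(20265 + 365^{2} + 298 \cdot 365\right) + 206229\right) + \frac{51}{25} = \left(\left(20265 + 133225 + 108770\right) + 206229\right) + \frac{51}{25} = \left(262260 + 206229\right) + \frac{51}{25} = 468489 + \frac{51}{25} = \frac{11712276}{25}$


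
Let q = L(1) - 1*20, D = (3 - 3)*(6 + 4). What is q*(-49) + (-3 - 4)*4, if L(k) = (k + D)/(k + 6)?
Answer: 945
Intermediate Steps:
D = 0 (D = 0*10 = 0)
L(k) = k/(6 + k) (L(k) = (k + 0)/(k + 6) = k/(6 + k))
q = -139/7 (q = 1/(6 + 1) - 1*20 = 1/7 - 20 = -139/7 ≈ -19.857)
q*(-49) + (-3 - 4)*4 = -139/7*(-49) + (-3 - 4)*4 = 973 - 7*4 = 973 - 28 = 945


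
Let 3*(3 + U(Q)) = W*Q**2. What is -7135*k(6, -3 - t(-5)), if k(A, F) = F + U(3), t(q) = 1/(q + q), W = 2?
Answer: -1427/2 ≈ -713.50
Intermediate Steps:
t(q) = 1/(2*q)
U(Q) = -3 + 2*Q**2/3 (U(Q) = -3 + (2*Q**2)/3 = -3 + 2*Q**2/3)
k(A, F) = 3 + F (k(A, F) = F + (-3 + (2/3)*3**2) = F + (-3 + (2/3)*9) = F + (-3 + 6) = F + 3 = 3 + F)
-7135*k(6, -3 - t(-5)) = -7135*(3 + (-3 - 1/(2*(-5)))) = -7135*(3 + (-3 - (-1)/(2*5))) = -7135*(3 + (-3 - 1*(-1/10))) = -7135*(3 + (-3 + 1/10)) = -7135*(3 - 29/10) = -7135*1/10 = -1427/2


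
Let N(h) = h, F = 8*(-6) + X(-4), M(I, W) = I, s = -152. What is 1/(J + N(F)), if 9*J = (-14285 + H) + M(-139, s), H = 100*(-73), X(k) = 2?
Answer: -9/22138 ≈ -0.00040654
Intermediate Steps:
F = -46 (F = 8*(-6) + 2 = -48 + 2 = -46)
H = -7300
J = -21724/9 (J = ((-14285 - 7300) - 139)/9 = (-21585 - 139)/9 = (1/9)*(-21724) = -21724/9 ≈ -2413.8)
1/(J + N(F)) = 1/(-21724/9 - 46) = 1/(-22138/9) = -9/22138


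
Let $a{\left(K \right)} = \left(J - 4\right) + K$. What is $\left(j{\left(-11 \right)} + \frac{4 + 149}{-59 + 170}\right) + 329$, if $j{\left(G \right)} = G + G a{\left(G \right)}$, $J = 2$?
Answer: $\frac{17108}{37} \approx 462.38$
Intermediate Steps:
$a{\left(K \right)} = -2 + K$ ($a{\left(K \right)} = \left(2 - 4\right) + K = -2 + K$)
$j{\left(G \right)} = G + G \left(-2 + G\right)$
$\left(j{\left(-11 \right)} + \frac{4 + 149}{-59 + 170}\right) + 329 = \left(- 11 \left(-1 - 11\right) + \frac{4 + 149}{-59 + 170}\right) + 329 = \left(\left(-11\right) \left(-12\right) + \frac{153}{111}\right) + 329 = \left(132 + 153 \cdot \frac{1}{111}\right) + 329 = \left(132 + \frac{51}{37}\right) + 329 = \frac{4935}{37} + 329 = \frac{17108}{37}$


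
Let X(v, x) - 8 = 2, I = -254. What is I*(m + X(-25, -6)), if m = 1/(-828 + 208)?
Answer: -787273/310 ≈ -2539.6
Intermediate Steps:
X(v, x) = 10 (X(v, x) = 8 + 2 = 10)
m = -1/620 (m = 1/(-620) = -1/620 ≈ -0.0016129)
I*(m + X(-25, -6)) = -254*(-1/620 + 10) = -254*6199/620 = -787273/310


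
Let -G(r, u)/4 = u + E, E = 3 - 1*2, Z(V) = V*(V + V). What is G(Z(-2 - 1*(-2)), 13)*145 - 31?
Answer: -8151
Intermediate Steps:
Z(V) = 2*V**2 (Z(V) = V*(2*V) = 2*V**2)
E = 1 (E = 3 - 2 = 1)
G(r, u) = -4 - 4*u (G(r, u) = -4*(u + 1) = -4*(1 + u) = -4 - 4*u)
G(Z(-2 - 1*(-2)), 13)*145 - 31 = (-4 - 4*13)*145 - 31 = (-4 - 52)*145 - 31 = -56*145 - 31 = -8120 - 31 = -8151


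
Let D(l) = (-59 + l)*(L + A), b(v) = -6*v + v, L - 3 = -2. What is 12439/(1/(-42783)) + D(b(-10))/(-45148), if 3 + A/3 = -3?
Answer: -24026760470229/45148 ≈ -5.3218e+8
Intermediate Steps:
A = -18 (A = -9 + 3*(-3) = -9 - 9 = -18)
L = 1 (L = 3 - 2 = 1)
b(v) = -5*v
D(l) = 1003 - 17*l (D(l) = (-59 + l)*(1 - 18) = (-59 + l)*(-17) = 1003 - 17*l)
12439/(1/(-42783)) + D(b(-10))/(-45148) = 12439/(1/(-42783)) + (1003 - (-85)*(-10))/(-45148) = 12439/(-1/42783) + (1003 - 17*50)*(-1/45148) = 12439*(-42783) + (1003 - 850)*(-1/45148) = -532177737 + 153*(-1/45148) = -532177737 - 153/45148 = -24026760470229/45148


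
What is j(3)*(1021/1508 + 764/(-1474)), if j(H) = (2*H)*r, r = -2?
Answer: -529263/277849 ≈ -1.9049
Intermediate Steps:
j(H) = -4*H (j(H) = (2*H)*(-2) = -4*H)
j(3)*(1021/1508 + 764/(-1474)) = (-4*3)*(1021/1508 + 764/(-1474)) = -12*(1021*(1/1508) + 764*(-1/1474)) = -12*(1021/1508 - 382/737) = -12*176421/1111396 = -529263/277849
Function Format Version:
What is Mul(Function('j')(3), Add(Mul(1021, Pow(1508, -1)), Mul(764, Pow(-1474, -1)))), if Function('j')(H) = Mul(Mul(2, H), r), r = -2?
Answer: Rational(-529263, 277849) ≈ -1.9049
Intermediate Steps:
Function('j')(H) = Mul(-4, H) (Function('j')(H) = Mul(Mul(2, H), -2) = Mul(-4, H))
Mul(Function('j')(3), Add(Mul(1021, Pow(1508, -1)), Mul(764, Pow(-1474, -1)))) = Mul(Mul(-4, 3), Add(Mul(1021, Pow(1508, -1)), Mul(764, Pow(-1474, -1)))) = Mul(-12, Add(Mul(1021, Rational(1, 1508)), Mul(764, Rational(-1, 1474)))) = Mul(-12, Add(Rational(1021, 1508), Rational(-382, 737))) = Mul(-12, Rational(176421, 1111396)) = Rational(-529263, 277849)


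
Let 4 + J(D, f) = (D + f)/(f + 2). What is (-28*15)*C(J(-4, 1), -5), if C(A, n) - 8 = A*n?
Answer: -13860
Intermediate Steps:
J(D, f) = -4 + (D + f)/(2 + f) (J(D, f) = -4 + (D + f)/(f + 2) = -4 + (D + f)/(2 + f))
C(A, n) = 8 + A*n
(-28*15)*C(J(-4, 1), -5) = (-28*15)*(8 + ((-8 - 4 - 3*1)/(2 + 1))*(-5)) = -420*(8 + ((-8 - 4 - 3)/3)*(-5)) = -420*(8 + ((⅓)*(-15))*(-5)) = -420*(8 - 5*(-5)) = -420*(8 + 25) = -420*33 = -13860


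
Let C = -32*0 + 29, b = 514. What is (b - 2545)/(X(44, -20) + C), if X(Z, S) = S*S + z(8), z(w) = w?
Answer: -2031/437 ≈ -4.6476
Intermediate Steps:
C = 29 (C = 0 + 29 = 29)
X(Z, S) = 8 + S² (X(Z, S) = S*S + 8 = S² + 8 = 8 + S²)
(b - 2545)/(X(44, -20) + C) = (514 - 2545)/((8 + (-20)²) + 29) = -2031/((8 + 400) + 29) = -2031/(408 + 29) = -2031/437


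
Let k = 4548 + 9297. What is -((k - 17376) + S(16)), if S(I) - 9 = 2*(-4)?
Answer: 3530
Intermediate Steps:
S(I) = 1 (S(I) = 9 + 2*(-4) = 9 - 8 = 1)
k = 13845
-((k - 17376) + S(16)) = -((13845 - 17376) + 1) = -(-3531 + 1) = -1*(-3530) = 3530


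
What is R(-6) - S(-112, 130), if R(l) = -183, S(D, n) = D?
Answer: -71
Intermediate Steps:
R(-6) - S(-112, 130) = -183 - 1*(-112) = -183 + 112 = -71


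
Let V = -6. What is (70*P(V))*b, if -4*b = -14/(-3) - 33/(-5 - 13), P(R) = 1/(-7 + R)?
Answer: 35/4 ≈ 8.7500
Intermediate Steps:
b = -13/8 (b = -(-14/(-3) - 33/(-5 - 13))/4 = -(-14*(-1/3) - 33/(-18))/4 = -(14/3 - 33*(-1/18))/4 = -(14/3 + 11/6)/4 = -1/4*13/2 = -13/8 ≈ -1.6250)
(70*P(V))*b = (70/(-7 - 6))*(-13/8) = (70/(-13))*(-13/8) = (70*(-1/13))*(-13/8) = -70/13*(-13/8) = 35/4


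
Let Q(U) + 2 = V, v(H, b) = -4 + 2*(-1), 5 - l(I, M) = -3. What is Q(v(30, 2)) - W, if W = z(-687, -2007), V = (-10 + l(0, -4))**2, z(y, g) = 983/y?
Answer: 2357/687 ≈ 3.4309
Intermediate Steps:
l(I, M) = 8 (l(I, M) = 5 - 1*(-3) = 5 + 3 = 8)
v(H, b) = -6 (v(H, b) = -4 - 2 = -6)
V = 4 (V = (-10 + 8)**2 = (-2)**2 = 4)
Q(U) = 2 (Q(U) = -2 + 4 = 2)
W = -983/687 (W = 983/(-687) = 983*(-1/687) = -983/687 ≈ -1.4309)
Q(v(30, 2)) - W = 2 - 1*(-983/687) = 2 + 983/687 = 2357/687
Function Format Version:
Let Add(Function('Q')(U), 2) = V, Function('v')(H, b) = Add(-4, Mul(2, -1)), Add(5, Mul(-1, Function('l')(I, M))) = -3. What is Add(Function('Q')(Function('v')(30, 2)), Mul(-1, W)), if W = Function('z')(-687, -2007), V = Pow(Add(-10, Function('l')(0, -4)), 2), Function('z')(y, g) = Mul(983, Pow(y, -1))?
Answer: Rational(2357, 687) ≈ 3.4309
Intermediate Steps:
Function('l')(I, M) = 8 (Function('l')(I, M) = Add(5, Mul(-1, -3)) = Add(5, 3) = 8)
Function('v')(H, b) = -6 (Function('v')(H, b) = Add(-4, -2) = -6)
V = 4 (V = Pow(Add(-10, 8), 2) = Pow(-2, 2) = 4)
Function('Q')(U) = 2 (Function('Q')(U) = Add(-2, 4) = 2)
W = Rational(-983, 687) (W = Mul(983, Pow(-687, -1)) = Mul(983, Rational(-1, 687)) = Rational(-983, 687) ≈ -1.4309)
Add(Function('Q')(Function('v')(30, 2)), Mul(-1, W)) = Add(2, Mul(-1, Rational(-983, 687))) = Add(2, Rational(983, 687)) = Rational(2357, 687)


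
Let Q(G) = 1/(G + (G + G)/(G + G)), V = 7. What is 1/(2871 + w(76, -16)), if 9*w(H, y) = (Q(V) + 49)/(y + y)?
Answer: 768/2204797 ≈ 0.00034833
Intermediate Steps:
Q(G) = 1/(1 + G) (Q(G) = 1/(G + (2*G)/((2*G))) = 1/(G + (2*G)*(1/(2*G))) = 1/(G + 1) = 1/(1 + G))
w(H, y) = 131/(48*y) (w(H, y) = ((1/(1 + 7) + 49)/(y + y))/9 = ((1/8 + 49)/((2*y)))/9 = ((⅛ + 49)*(1/(2*y)))/9 = (393*(1/(2*y))/8)/9 = (393/(16*y))/9 = 131/(48*y))
1/(2871 + w(76, -16)) = 1/(2871 + (131/48)/(-16)) = 1/(2871 + (131/48)*(-1/16)) = 1/(2871 - 131/768) = 1/(2204797/768) = 768/2204797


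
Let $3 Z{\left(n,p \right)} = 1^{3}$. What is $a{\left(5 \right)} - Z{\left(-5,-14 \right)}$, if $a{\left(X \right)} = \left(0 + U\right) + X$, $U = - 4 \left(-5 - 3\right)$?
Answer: $\frac{110}{3} \approx 36.667$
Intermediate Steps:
$U = 32$ ($U = \left(-4\right) \left(-8\right) = 32$)
$a{\left(X \right)} = 32 + X$ ($a{\left(X \right)} = \left(0 + 32\right) + X = 32 + X$)
$Z{\left(n,p \right)} = \frac{1}{3}$ ($Z{\left(n,p \right)} = \frac{1^{3}}{3} = \frac{1}{3} \cdot 1 = \frac{1}{3}$)
$a{\left(5 \right)} - Z{\left(-5,-14 \right)} = \left(32 + 5\right) - \frac{1}{3} = 37 - \frac{1}{3} = \frac{110}{3}$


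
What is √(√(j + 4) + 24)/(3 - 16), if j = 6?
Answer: -√(24 + √10)/13 ≈ -0.40090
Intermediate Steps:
√(√(j + 4) + 24)/(3 - 16) = √(√(6 + 4) + 24)/(3 - 16) = √(√10 + 24)/(-13) = √(24 + √10)*(-1/13) = -√(24 + √10)/13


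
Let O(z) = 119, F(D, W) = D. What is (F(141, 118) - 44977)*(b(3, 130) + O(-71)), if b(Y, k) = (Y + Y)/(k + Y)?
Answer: -709888388/133 ≈ -5.3375e+6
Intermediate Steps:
b(Y, k) = 2*Y/(Y + k) (b(Y, k) = (2*Y)/(Y + k) = 2*Y/(Y + k))
(F(141, 118) - 44977)*(b(3, 130) + O(-71)) = (141 - 44977)*(2*3/(3 + 130) + 119) = -44836*(2*3/133 + 119) = -44836*(2*3*(1/133) + 119) = -44836*(6/133 + 119) = -44836*15833/133 = -709888388/133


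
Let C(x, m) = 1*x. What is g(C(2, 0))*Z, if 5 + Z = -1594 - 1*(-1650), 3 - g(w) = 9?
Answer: -306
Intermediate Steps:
C(x, m) = x
g(w) = -6 (g(w) = 3 - 1*9 = 3 - 9 = -6)
Z = 51 (Z = -5 + (-1594 - 1*(-1650)) = -5 + (-1594 + 1650) = -5 + 56 = 51)
g(C(2, 0))*Z = -6*51 = -306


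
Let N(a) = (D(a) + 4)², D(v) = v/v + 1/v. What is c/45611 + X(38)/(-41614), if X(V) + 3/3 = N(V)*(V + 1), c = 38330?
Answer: 2238445712815/2740793086376 ≈ 0.81671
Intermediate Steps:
D(v) = 1 + 1/v
N(a) = (4 + (1 + a)/a)² (N(a) = ((1 + a)/a + 4)² = (4 + (1 + a)/a)²)
X(V) = -1 + (1 + 5*V)²*(1 + V)/V² (X(V) = -1 + ((1 + 5*V)²/V²)*(V + 1) = -1 + ((1 + 5*V)²/V²)*(1 + V) = -1 + (1 + 5*V)²*(1 + V)/V²)
c/45611 + X(38)/(-41614) = 38330/45611 + (34 + 38⁻² + 11/38 + 25*38)/(-41614) = 38330*(1/45611) + (34 + 1/1444 + 11*(1/38) + 950)*(-1/41614) = 38330/45611 + (34 + 1/1444 + 11/38 + 950)*(-1/41614) = 38330/45611 + (1421315/1444)*(-1/41614) = 38330/45611 - 1421315/60090616 = 2238445712815/2740793086376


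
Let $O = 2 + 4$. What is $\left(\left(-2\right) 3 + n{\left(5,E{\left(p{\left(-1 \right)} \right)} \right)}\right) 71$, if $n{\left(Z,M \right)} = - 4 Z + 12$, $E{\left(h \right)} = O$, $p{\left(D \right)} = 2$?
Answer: $-994$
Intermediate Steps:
$O = 6$
$E{\left(h \right)} = 6$
$n{\left(Z,M \right)} = 12 - 4 Z$
$\left(\left(-2\right) 3 + n{\left(5,E{\left(p{\left(-1 \right)} \right)} \right)}\right) 71 = \left(\left(-2\right) 3 + \left(12 - 20\right)\right) 71 = \left(-6 + \left(12 - 20\right)\right) 71 = \left(-6 - 8\right) 71 = \left(-14\right) 71 = -994$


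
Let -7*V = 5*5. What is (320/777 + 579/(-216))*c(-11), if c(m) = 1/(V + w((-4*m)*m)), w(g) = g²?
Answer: -42307/4368339288 ≈ -9.6849e-6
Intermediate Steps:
V = -25/7 (V = -5*5/7 = -⅐*25 = -25/7 ≈ -3.5714)
c(m) = 1/(-25/7 + 16*m⁴) (c(m) = 1/(-25/7 + ((-4*m)*m)²) = 1/(-25/7 + (-4*m²)²) = 1/(-25/7 + 16*m⁴))
(320/777 + 579/(-216))*c(-11) = (320/777 + 579/(-216))*(7/(-25 + 112*(-11)⁴)) = (320*(1/777) + 579*(-1/216))*(7/(-25 + 112*14641)) = (320/777 - 193/72)*(7/(-25 + 1639792)) = -42307/(2664*1639767) = -42307/18648*7/1639767 = -42307/4368339288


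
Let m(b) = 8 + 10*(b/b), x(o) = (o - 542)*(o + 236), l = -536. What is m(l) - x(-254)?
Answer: -14310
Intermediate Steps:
x(o) = (-542 + o)*(236 + o)
m(b) = 18 (m(b) = 8 + 10*1 = 8 + 10 = 18)
m(l) - x(-254) = 18 - (-127912 + (-254)**2 - 306*(-254)) = 18 - (-127912 + 64516 + 77724) = 18 - 1*14328 = 18 - 14328 = -14310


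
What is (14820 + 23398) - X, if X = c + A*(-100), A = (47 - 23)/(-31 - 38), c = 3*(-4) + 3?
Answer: 878421/23 ≈ 38192.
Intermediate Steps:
c = -9 (c = -12 + 3 = -9)
A = -8/23 (A = 24/(-69) = 24*(-1/69) = -8/23 ≈ -0.34783)
X = 593/23 (X = -9 - 8/23*(-100) = -9 + 800/23 = 593/23 ≈ 25.783)
(14820 + 23398) - X = (14820 + 23398) - 1*593/23 = 38218 - 593/23 = 878421/23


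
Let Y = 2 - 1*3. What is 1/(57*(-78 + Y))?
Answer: -1/4503 ≈ -0.00022207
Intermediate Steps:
Y = -1 (Y = 2 - 3 = -1)
1/(57*(-78 + Y)) = 1/(57*(-78 - 1)) = 1/(57*(-79)) = 1/(-4503) = -1/4503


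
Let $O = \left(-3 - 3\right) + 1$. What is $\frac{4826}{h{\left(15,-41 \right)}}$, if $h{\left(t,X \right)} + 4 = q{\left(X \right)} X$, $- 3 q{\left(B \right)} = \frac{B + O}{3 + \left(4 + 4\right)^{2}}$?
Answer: $- \frac{485013}{1345} \approx -360.6$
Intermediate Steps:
$O = -5$ ($O = -6 + 1 = -5$)
$q{\left(B \right)} = \frac{5}{201} - \frac{B}{201}$ ($q{\left(B \right)} = - \frac{\left(B - 5\right) \frac{1}{3 + \left(4 + 4\right)^{2}}}{3} = - \frac{\left(-5 + B\right) \frac{1}{3 + 8^{2}}}{3} = - \frac{\left(-5 + B\right) \frac{1}{3 + 64}}{3} = - \frac{\left(-5 + B\right) \frac{1}{67}}{3} = - \frac{- \frac{5}{67} + \frac{B}{67}}{3} = \frac{5}{201} - \frac{B}{201}$)
$h{\left(t,X \right)} = -4 + X \left(\frac{5}{201} - \frac{X}{201}\right)$ ($h{\left(t,X \right)} = -4 + \left(\frac{5}{201} - \frac{X}{201}\right) X = -4 + X \left(\frac{5}{201} - \frac{X}{201}\right)$)
$\frac{4826}{h{\left(15,-41 \right)}} = \frac{4826}{-4 - - \frac{41 \left(-5 - 41\right)}{201}} = \frac{4826}{-4 - \left(- \frac{41}{201}\right) \left(-46\right)} = \frac{4826}{-4 - \frac{1886}{201}} = \frac{4826}{- \frac{2690}{201}} = 4826 \left(- \frac{201}{2690}\right) = - \frac{485013}{1345}$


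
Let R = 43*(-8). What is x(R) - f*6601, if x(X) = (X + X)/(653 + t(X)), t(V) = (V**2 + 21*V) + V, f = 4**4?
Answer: -188285446064/111421 ≈ -1.6899e+6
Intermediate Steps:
R = -344
f = 256
t(V) = V**2 + 22*V
x(X) = 2*X/(653 + X*(22 + X)) (x(X) = (X + X)/(653 + X*(22 + X)) = (2*X)/(653 + X*(22 + X)) = 2*X/(653 + X*(22 + X)))
x(R) - f*6601 = 2*(-344)/(653 - 344*(22 - 344)) - 256*6601 = 2*(-344)/(653 - 344*(-322)) - 1*1689856 = 2*(-344)/(653 + 110768) - 1689856 = 2*(-344)/111421 - 1689856 = 2*(-344)*(1/111421) - 1689856 = -688/111421 - 1689856 = -188285446064/111421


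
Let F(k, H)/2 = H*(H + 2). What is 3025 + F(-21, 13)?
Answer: 3415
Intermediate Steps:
F(k, H) = 2*H*(2 + H) (F(k, H) = 2*(H*(H + 2)) = 2*(H*(2 + H)) = 2*H*(2 + H))
3025 + F(-21, 13) = 3025 + 2*13*(2 + 13) = 3025 + 2*13*15 = 3025 + 390 = 3415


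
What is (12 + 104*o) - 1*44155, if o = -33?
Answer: -47575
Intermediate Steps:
(12 + 104*o) - 1*44155 = (12 + 104*(-33)) - 1*44155 = (12 - 3432) - 44155 = -3420 - 44155 = -47575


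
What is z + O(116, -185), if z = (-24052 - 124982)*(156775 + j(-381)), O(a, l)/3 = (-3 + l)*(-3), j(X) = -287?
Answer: -23322030900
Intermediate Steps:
O(a, l) = 27 - 9*l (O(a, l) = 3*((-3 + l)*(-3)) = 3*(9 - 3*l) = 27 - 9*l)
z = -23322032592 (z = (-24052 - 124982)*(156775 - 287) = -149034*156488 = -23322032592)
z + O(116, -185) = -23322032592 + (27 - 9*(-185)) = -23322032592 + (27 + 1665) = -23322032592 + 1692 = -23322030900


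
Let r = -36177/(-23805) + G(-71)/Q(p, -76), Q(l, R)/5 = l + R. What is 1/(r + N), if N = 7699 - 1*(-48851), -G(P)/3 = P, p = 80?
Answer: 31740/1795283267 ≈ 1.7680e-5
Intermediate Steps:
G(P) = -3*P
Q(l, R) = 5*R + 5*l (Q(l, R) = 5*(l + R) = 5*(R + l) = 5*R + 5*l)
N = 56550 (N = 7699 + 48851 = 56550)
r = 386267/31740 (r = -36177/(-23805) + (-3*(-71))/(5*(-76) + 5*80) = -36177*(-1/23805) + 213/(-380 + 400) = 12059/7935 + 213/20 = 386267/31740 ≈ 12.170)
1/(r + N) = 1/(386267/31740 + 56550) = 1/(1795283267/31740) = 31740/1795283267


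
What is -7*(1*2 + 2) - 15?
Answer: -43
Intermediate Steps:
-7*(1*2 + 2) - 15 = -7*(2 + 2) - 15 = -7*4 - 15 = -28 - 15 = -43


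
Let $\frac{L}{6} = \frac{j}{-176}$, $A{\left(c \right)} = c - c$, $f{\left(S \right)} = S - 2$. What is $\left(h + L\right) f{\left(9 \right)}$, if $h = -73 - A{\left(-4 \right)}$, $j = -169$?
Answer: $- \frac{41419}{88} \approx -470.67$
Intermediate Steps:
$f{\left(S \right)} = -2 + S$ ($f{\left(S \right)} = S - 2 = -2 + S$)
$A{\left(c \right)} = 0$
$h = -73$ ($h = -73 - 0 = -73 + 0 = -73$)
$L = \frac{507}{88}$ ($L = 6 \left(- \frac{169}{-176}\right) = 6 \left(\left(-169\right) \left(- \frac{1}{176}\right)\right) = 6 \cdot \frac{169}{176} = \frac{507}{88} \approx 5.7614$)
$\left(h + L\right) f{\left(9 \right)} = \left(-73 + \frac{507}{88}\right) \left(-2 + 9\right) = \left(- \frac{5917}{88}\right) 7 = - \frac{41419}{88}$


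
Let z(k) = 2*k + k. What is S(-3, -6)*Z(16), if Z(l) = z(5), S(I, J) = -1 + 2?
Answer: 15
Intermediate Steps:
z(k) = 3*k
S(I, J) = 1
Z(l) = 15 (Z(l) = 3*5 = 15)
S(-3, -6)*Z(16) = 1*15 = 15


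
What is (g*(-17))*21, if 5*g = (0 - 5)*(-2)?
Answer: -714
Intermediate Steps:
g = 2 (g = ((0 - 5)*(-2))/5 = (-5*(-2))/5 = (1/5)*10 = 2)
(g*(-17))*21 = (2*(-17))*21 = -34*21 = -714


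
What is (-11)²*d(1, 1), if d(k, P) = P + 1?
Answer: 242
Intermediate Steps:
d(k, P) = 1 + P
(-11)²*d(1, 1) = (-11)²*(1 + 1) = 121*2 = 242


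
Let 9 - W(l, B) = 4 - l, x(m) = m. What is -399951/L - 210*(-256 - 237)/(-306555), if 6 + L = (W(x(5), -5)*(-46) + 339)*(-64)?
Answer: -8227206263/158141506 ≈ -52.024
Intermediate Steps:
W(l, B) = 5 + l (W(l, B) = 9 - (4 - l) = 9 + (-4 + l) = 5 + l)
L = 7738 (L = -6 + ((5 + 5)*(-46) + 339)*(-64) = -6 + (10*(-46) + 339)*(-64) = -6 + (-460 + 339)*(-64) = -6 - 121*(-64) = -6 + 7744 = 7738)
-399951/L - 210*(-256 - 237)/(-306555) = -399951/7738 - 210*(-256 - 237)/(-306555) = -399951*1/7738 - 210*(-493)*(-1/306555) = -399951/7738 + 103530*(-1/306555) = -399951/7738 - 6902/20437 = -8227206263/158141506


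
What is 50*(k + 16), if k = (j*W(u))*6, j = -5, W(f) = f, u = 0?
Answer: 800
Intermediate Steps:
k = 0 (k = -5*0*6 = 0*6 = 0)
50*(k + 16) = 50*(0 + 16) = 50*16 = 800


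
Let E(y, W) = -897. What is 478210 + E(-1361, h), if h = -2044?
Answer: 477313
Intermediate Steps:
478210 + E(-1361, h) = 478210 - 897 = 477313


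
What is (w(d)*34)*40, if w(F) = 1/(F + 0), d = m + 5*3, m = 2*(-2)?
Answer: 1360/11 ≈ 123.64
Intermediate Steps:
m = -4
d = 11 (d = -4 + 5*3 = -4 + 15 = 11)
w(F) = 1/F
(w(d)*34)*40 = (34/11)*40 = 1360/11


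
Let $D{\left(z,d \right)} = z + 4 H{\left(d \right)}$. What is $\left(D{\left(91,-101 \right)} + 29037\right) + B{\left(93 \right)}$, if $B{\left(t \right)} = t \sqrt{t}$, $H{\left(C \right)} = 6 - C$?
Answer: $29556 + 93 \sqrt{93} \approx 30453.0$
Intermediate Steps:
$D{\left(z,d \right)} = 24 + z - 4 d$ ($D{\left(z,d \right)} = z + 4 \left(6 - d\right) = z - \left(-24 + 4 d\right) = 24 + z - 4 d$)
$B{\left(t \right)} = t^{\frac{3}{2}}$
$\left(D{\left(91,-101 \right)} + 29037\right) + B{\left(93 \right)} = \left(\left(24 + 91 - -404\right) + 29037\right) + 93^{\frac{3}{2}} = \left(\left(24 + 91 + 404\right) + 29037\right) + 93 \sqrt{93} = \left(519 + 29037\right) + 93 \sqrt{93} = 29556 + 93 \sqrt{93}$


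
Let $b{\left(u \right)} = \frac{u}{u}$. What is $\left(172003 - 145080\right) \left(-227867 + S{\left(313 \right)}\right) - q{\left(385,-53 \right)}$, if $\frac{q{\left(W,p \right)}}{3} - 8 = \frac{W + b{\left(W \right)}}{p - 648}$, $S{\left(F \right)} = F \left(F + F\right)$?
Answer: $- \frac{602596767033}{701} \approx -8.5962 \cdot 10^{8}$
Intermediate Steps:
$b{\left(u \right)} = 1$
$S{\left(F \right)} = 2 F^{2}$ ($S{\left(F \right)} = F 2 F = 2 F^{2}$)
$q{\left(W,p \right)} = 24 + \frac{3 \left(1 + W\right)}{-648 + p}$ ($q{\left(W,p \right)} = 24 + 3 \frac{W + 1}{p - 648} = 24 + 3 \frac{1 + W}{-648 + p} = 24 + \frac{3 \left(1 + W\right)}{-648 + p}$)
$\left(172003 - 145080\right) \left(-227867 + S{\left(313 \right)}\right) - q{\left(385,-53 \right)} = \left(172003 - 145080\right) \left(-227867 + 2 \cdot 313^{2}\right) - \frac{3 \left(-5183 + 385 + 8 \left(-53\right)\right)}{-648 - 53} = 26923 \left(-227867 + 2 \cdot 97969\right) - \frac{3 \left(-5183 + 385 - 424\right)}{-701} = 26923 \left(-227867 + 195938\right) - 3 \left(- \frac{1}{701}\right) \left(-5222\right) = 26923 \left(-31929\right) - \frac{15666}{701} = -859624467 - \frac{15666}{701} = - \frac{602596767033}{701}$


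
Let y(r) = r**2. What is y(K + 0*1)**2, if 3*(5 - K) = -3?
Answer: 1296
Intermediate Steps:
K = 6 (K = 5 - 1/3*(-3) = 5 + 1 = 6)
y(K + 0*1)**2 = ((6 + 0*1)**2)**2 = ((6 + 0)**2)**2 = (6**2)**2 = 36**2 = 1296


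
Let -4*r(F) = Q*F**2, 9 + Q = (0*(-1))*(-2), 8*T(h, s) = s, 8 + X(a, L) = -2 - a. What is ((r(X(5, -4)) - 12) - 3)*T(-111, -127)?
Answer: -249555/32 ≈ -7798.6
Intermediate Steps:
X(a, L) = -10 - a (X(a, L) = -8 + (-2 - a) = -10 - a)
T(h, s) = s/8
Q = -9 (Q = -9 + (0*(-1))*(-2) = -9 + 0*(-2) = -9 + 0 = -9)
r(F) = 9*F**2/4 (r(F) = -(-9)*F**2/4 = 9*F**2/4)
((r(X(5, -4)) - 12) - 3)*T(-111, -127) = ((9*(-10 - 1*5)**2/4 - 12) - 3)*((1/8)*(-127)) = ((9*(-10 - 5)**2/4 - 12) - 3)*(-127/8) = (((9/4)*(-15)**2 - 12) - 3)*(-127/8) = (((9/4)*225 - 12) - 3)*(-127/8) = ((2025/4 - 12) - 3)*(-127/8) = (1977/4 - 3)*(-127/8) = (1965/4)*(-127/8) = -249555/32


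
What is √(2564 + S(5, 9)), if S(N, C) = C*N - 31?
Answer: √2578 ≈ 50.774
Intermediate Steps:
S(N, C) = -31 + C*N
√(2564 + S(5, 9)) = √(2564 + (-31 + 9*5)) = √(2564 + (-31 + 45)) = √(2564 + 14) = √2578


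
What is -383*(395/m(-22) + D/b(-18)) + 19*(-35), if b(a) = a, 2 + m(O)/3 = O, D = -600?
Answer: -815795/72 ≈ -11330.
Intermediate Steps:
m(O) = -6 + 3*O
-383*(395/m(-22) + D/b(-18)) + 19*(-35) = -383*(395/(-6 + 3*(-22)) - 600/(-18)) + 19*(-35) = -383*(395/(-6 - 66) - 600*(-1/18)) - 665 = -383*(395/(-72) + 100/3) - 665 = -383*(395*(-1/72) + 100/3) - 665 = -383*(-395/72 + 100/3) - 665 = -383*2005/72 - 665 = -767915/72 - 665 = -815795/72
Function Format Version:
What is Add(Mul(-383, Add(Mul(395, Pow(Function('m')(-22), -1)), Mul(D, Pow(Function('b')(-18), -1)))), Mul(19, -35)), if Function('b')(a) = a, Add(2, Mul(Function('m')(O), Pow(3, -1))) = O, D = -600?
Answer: Rational(-815795, 72) ≈ -11330.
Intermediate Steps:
Function('m')(O) = Add(-6, Mul(3, O))
Add(Mul(-383, Add(Mul(395, Pow(Function('m')(-22), -1)), Mul(D, Pow(Function('b')(-18), -1)))), Mul(19, -35)) = Add(Mul(-383, Add(Mul(395, Pow(Add(-6, Mul(3, -22)), -1)), Mul(-600, Pow(-18, -1)))), Mul(19, -35)) = Add(Mul(-383, Add(Mul(395, Pow(Add(-6, -66), -1)), Mul(-600, Rational(-1, 18)))), -665) = Add(Mul(-383, Add(Mul(395, Pow(-72, -1)), Rational(100, 3))), -665) = Add(Mul(-383, Add(Mul(395, Rational(-1, 72)), Rational(100, 3))), -665) = Add(Mul(-383, Add(Rational(-395, 72), Rational(100, 3))), -665) = Add(Mul(-383, Rational(2005, 72)), -665) = Add(Rational(-767915, 72), -665) = Rational(-815795, 72)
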